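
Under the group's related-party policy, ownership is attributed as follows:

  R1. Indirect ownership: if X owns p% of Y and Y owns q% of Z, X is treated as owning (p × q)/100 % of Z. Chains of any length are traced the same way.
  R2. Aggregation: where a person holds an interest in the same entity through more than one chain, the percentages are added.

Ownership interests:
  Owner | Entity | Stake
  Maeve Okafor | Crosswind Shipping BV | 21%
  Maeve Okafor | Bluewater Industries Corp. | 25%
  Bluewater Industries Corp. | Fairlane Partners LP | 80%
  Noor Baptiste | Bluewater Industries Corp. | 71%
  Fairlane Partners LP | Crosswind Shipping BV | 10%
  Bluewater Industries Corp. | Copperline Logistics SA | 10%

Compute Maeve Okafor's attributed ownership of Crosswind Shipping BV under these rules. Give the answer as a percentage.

23%

Chain via Bluewater Industries Corp. → Fairlane Partners LP (R1): 25% × 80% × 10% = 2% of Crosswind Shipping BV.
Direct interest in Crosswind Shipping BV: 21%.
Aggregating (R2): 2% + 21% = 23%.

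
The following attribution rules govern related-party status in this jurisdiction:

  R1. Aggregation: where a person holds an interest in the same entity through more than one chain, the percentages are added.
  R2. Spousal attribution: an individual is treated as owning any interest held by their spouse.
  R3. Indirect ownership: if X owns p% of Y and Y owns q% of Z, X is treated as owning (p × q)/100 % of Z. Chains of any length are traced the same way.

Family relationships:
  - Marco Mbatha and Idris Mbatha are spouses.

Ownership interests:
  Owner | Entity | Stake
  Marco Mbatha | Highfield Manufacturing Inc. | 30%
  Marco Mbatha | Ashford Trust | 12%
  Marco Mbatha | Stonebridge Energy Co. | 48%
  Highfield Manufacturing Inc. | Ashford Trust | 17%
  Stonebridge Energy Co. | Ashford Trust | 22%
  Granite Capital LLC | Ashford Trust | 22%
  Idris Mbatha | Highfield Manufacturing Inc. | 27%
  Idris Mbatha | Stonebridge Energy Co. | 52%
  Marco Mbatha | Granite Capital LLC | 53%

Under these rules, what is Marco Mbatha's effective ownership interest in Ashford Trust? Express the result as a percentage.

By spousal attribution (R2), Marco Mbatha is treated as also owning Idris Mbatha's interest in Highfield Manufacturing Inc, giving 30% + 27% = 57%.
By spousal attribution (R2), Marco Mbatha is treated as also owning Idris Mbatha's interest in Stonebridge Energy Co, giving 48% + 52% = 100%.
Chain via Highfield Manufacturing Inc. (R3): 57% × 17% = 9.69% of Ashford Trust.
Chain via Stonebridge Energy Co. (R3): 100% × 22% = 22% of Ashford Trust.
Chain via Granite Capital LLC (R3): 53% × 22% = 11.66% of Ashford Trust.
Direct interest in Ashford Trust: 12%.
Aggregating (R1): 9.69% + 22% + 11.66% + 12% = 55.35%.

55.35%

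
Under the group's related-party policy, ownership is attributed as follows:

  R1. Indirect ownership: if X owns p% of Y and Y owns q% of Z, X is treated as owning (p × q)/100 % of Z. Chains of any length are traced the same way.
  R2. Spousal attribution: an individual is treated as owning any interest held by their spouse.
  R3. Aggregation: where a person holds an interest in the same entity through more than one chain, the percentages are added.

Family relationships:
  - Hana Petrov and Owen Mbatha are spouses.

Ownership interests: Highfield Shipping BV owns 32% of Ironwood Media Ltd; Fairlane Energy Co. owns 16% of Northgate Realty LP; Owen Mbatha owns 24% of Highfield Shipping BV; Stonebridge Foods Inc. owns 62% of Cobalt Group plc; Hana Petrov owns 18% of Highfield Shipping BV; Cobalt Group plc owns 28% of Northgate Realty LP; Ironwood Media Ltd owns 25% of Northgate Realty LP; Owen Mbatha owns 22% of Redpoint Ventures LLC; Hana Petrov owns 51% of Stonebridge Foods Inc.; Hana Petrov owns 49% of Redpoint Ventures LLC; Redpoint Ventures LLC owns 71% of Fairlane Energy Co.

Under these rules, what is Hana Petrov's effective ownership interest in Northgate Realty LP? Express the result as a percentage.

By spousal attribution (R2), Hana Petrov is treated as also owning Owen Mbatha's interest in Redpoint Ventures LLC, giving 49% + 22% = 71%.
By spousal attribution (R2), Hana Petrov is treated as also owning Owen Mbatha's interest in Highfield Shipping BV, giving 18% + 24% = 42%.
Chain via Redpoint Ventures LLC → Fairlane Energy Co. (R1): 71% × 71% × 16% = 8.0656% of Northgate Realty LP.
Chain via Stonebridge Foods Inc. → Cobalt Group plc (R1): 51% × 62% × 28% = 8.8536% of Northgate Realty LP.
Chain via Highfield Shipping BV → Ironwood Media Ltd (R1): 42% × 32% × 25% = 3.36% of Northgate Realty LP.
Aggregating (R3): 8.0656% + 8.8536% + 3.36% = 20.2792%.

20.2792%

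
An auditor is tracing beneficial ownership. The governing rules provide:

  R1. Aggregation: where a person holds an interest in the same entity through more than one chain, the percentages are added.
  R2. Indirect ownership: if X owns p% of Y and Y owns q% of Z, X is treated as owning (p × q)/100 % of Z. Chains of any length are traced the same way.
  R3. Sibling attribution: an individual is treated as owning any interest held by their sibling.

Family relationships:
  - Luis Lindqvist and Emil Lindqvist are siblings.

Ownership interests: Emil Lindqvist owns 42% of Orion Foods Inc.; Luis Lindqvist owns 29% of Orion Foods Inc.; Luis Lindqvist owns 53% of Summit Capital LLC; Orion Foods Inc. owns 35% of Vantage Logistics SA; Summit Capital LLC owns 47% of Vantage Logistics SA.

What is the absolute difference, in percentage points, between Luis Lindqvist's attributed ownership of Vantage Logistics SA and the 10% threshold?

By sibling attribution (R3), Luis Lindqvist is treated as also owning Emil Lindqvist's interest in Orion Foods Inc, giving 29% + 42% = 71%.
Chain via Orion Foods Inc. (R2): 71% × 35% = 24.85% of Vantage Logistics SA.
Chain via Summit Capital LLC (R2): 53% × 47% = 24.91% of Vantage Logistics SA.
Aggregating (R1): 24.85% + 24.91% = 49.76%.
49.76% exceeds the 10% threshold by 39.76 percentage points.

39.76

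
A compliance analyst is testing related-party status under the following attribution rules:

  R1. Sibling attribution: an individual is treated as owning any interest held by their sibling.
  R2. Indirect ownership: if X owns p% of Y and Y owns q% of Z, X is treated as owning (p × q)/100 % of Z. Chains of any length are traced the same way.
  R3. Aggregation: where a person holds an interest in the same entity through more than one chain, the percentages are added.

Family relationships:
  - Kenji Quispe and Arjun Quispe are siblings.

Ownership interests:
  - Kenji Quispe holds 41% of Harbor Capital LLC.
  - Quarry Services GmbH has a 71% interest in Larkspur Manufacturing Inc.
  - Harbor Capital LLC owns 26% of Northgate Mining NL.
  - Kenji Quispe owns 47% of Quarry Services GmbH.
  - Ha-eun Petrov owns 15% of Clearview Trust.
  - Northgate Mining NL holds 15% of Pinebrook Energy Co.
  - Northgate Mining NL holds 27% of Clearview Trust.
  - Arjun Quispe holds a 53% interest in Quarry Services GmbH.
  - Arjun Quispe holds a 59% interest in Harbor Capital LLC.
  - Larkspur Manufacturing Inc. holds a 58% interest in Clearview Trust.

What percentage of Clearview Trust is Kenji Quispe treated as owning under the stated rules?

By sibling attribution (R1), Kenji Quispe is treated as also owning Arjun Quispe's interest in Harbor Capital LLC, giving 41% + 59% = 100%.
By sibling attribution (R1), Kenji Quispe is treated as also owning Arjun Quispe's interest in Quarry Services GmbH, giving 47% + 53% = 100%.
Chain via Harbor Capital LLC → Northgate Mining NL (R2): 100% × 26% × 27% = 7.02% of Clearview Trust.
Chain via Quarry Services GmbH → Larkspur Manufacturing Inc. (R2): 100% × 71% × 58% = 41.18% of Clearview Trust.
Aggregating (R3): 7.02% + 41.18% = 48.2%.

48.2%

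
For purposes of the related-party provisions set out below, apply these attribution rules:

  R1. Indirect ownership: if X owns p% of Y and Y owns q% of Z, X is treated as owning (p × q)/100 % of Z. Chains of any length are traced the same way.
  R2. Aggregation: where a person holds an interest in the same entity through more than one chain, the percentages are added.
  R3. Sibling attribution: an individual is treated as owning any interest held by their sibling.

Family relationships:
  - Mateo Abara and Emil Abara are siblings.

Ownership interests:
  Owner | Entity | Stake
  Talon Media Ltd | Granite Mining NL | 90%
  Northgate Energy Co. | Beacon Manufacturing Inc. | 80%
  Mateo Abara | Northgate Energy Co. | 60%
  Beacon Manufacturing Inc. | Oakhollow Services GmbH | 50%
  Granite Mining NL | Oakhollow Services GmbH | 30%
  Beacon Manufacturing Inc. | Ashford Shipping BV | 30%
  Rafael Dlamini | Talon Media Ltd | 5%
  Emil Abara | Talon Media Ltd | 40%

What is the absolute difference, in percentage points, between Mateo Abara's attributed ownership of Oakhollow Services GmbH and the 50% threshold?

By sibling attribution (R3), Mateo Abara is treated as owning Emil Abara's 40% interest in Talon Media Ltd.
Chain via Northgate Energy Co. → Beacon Manufacturing Inc. (R1): 60% × 80% × 50% = 24% of Oakhollow Services GmbH.
Chain via Talon Media Ltd → Granite Mining NL (R1): 40% × 90% × 30% = 10.8% of Oakhollow Services GmbH.
Aggregating (R2): 24% + 10.8% = 34.8%.
34.8% falls short of the 50% threshold by 15.2 percentage points.

15.2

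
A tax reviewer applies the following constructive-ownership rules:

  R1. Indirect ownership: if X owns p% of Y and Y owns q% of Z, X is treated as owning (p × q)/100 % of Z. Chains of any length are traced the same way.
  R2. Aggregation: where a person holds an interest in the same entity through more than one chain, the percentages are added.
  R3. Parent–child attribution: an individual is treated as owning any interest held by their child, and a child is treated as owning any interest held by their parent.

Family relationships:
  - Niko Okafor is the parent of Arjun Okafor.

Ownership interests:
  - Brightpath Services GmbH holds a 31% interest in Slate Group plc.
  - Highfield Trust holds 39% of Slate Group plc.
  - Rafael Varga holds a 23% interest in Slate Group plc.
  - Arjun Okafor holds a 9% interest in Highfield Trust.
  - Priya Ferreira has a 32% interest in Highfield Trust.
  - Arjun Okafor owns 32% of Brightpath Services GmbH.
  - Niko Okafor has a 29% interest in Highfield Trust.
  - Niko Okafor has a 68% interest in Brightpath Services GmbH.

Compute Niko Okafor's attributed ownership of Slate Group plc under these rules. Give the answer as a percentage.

By parent–child attribution (R3), Niko Okafor is treated as also owning Arjun Okafor's interest in Brightpath Services GmbH, giving 68% + 32% = 100%.
By parent–child attribution (R3), Niko Okafor is treated as also owning Arjun Okafor's interest in Highfield Trust, giving 29% + 9% = 38%.
Chain via Brightpath Services GmbH (R1): 100% × 31% = 31% of Slate Group plc.
Chain via Highfield Trust (R1): 38% × 39% = 14.82% of Slate Group plc.
Aggregating (R2): 31% + 14.82% = 45.82%.

45.82%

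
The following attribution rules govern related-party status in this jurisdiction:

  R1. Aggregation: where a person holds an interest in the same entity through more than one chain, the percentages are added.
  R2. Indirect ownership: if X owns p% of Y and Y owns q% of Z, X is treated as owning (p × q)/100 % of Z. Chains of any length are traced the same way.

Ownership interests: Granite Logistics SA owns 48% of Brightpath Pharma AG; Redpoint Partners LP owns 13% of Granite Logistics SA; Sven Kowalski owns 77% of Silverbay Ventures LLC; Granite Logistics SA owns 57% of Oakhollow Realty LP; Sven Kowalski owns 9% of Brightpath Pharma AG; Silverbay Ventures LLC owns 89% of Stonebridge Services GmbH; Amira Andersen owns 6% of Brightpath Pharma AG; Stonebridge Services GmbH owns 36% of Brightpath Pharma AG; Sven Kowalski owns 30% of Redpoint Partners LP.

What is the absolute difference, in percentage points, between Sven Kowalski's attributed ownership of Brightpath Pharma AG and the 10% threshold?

Chain via Redpoint Partners LP → Granite Logistics SA (R2): 30% × 13% × 48% = 1.872% of Brightpath Pharma AG.
Chain via Silverbay Ventures LLC → Stonebridge Services GmbH (R2): 77% × 89% × 36% = 24.6708% of Brightpath Pharma AG.
Direct interest in Brightpath Pharma AG: 9%.
Aggregating (R1): 1.872% + 24.6708% + 9% = 35.5428%.
35.5428% exceeds the 10% threshold by 25.5428 percentage points.

25.5428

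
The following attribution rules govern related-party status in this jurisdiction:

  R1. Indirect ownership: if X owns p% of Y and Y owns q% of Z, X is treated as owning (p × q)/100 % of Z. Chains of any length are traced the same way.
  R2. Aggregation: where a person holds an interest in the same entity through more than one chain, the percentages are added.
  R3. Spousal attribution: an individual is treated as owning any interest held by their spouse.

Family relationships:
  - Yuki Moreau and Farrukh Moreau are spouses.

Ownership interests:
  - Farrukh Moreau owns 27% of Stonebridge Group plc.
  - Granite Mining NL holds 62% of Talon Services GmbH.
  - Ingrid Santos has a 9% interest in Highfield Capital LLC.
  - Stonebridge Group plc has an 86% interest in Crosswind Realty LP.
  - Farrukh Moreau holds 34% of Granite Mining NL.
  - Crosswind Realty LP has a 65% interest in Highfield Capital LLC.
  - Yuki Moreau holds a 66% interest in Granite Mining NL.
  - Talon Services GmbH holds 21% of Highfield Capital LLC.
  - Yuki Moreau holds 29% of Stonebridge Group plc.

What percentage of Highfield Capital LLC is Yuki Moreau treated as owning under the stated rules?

By spousal attribution (R3), Yuki Moreau is treated as also owning Farrukh Moreau's interest in Granite Mining NL, giving 66% + 34% = 100%.
By spousal attribution (R3), Yuki Moreau is treated as also owning Farrukh Moreau's interest in Stonebridge Group plc, giving 29% + 27% = 56%.
Chain via Granite Mining NL → Talon Services GmbH (R1): 100% × 62% × 21% = 13.02% of Highfield Capital LLC.
Chain via Stonebridge Group plc → Crosswind Realty LP (R1): 56% × 86% × 65% = 31.304% of Highfield Capital LLC.
Aggregating (R2): 13.02% + 31.304% = 44.324%.

44.324%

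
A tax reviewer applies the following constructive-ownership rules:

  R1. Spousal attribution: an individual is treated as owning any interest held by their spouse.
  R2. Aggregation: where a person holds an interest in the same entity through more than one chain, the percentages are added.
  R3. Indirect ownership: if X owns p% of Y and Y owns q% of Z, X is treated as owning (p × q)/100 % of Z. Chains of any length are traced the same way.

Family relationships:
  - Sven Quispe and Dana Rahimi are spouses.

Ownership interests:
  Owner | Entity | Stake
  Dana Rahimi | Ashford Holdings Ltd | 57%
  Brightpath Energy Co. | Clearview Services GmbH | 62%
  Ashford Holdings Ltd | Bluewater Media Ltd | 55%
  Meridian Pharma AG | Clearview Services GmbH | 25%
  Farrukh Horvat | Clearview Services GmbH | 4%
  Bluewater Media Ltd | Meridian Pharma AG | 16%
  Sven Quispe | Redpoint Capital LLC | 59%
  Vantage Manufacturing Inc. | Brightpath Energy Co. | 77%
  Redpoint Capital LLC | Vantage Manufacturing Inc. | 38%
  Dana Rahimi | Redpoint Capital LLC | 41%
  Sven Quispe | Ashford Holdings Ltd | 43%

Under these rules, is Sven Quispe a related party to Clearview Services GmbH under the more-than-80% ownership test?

No

By spousal attribution (R1), Sven Quispe is treated as also owning Dana Rahimi's interest in Ashford Holdings Ltd, giving 43% + 57% = 100%.
By spousal attribution (R1), Sven Quispe is treated as also owning Dana Rahimi's interest in Redpoint Capital LLC, giving 59% + 41% = 100%.
Chain via Ashford Holdings Ltd → Bluewater Media Ltd → Meridian Pharma AG (R3): 100% × 55% × 16% × 25% = 2.2% of Clearview Services GmbH.
Chain via Redpoint Capital LLC → Vantage Manufacturing Inc. → Brightpath Energy Co. (R3): 100% × 38% × 77% × 62% = 18.1412% of Clearview Services GmbH.
Aggregating (R2): 2.2% + 18.1412% = 20.3412%.
20.3412% does not exceed the 80% threshold, so Sven is not a related party to Clearview Services GmbH.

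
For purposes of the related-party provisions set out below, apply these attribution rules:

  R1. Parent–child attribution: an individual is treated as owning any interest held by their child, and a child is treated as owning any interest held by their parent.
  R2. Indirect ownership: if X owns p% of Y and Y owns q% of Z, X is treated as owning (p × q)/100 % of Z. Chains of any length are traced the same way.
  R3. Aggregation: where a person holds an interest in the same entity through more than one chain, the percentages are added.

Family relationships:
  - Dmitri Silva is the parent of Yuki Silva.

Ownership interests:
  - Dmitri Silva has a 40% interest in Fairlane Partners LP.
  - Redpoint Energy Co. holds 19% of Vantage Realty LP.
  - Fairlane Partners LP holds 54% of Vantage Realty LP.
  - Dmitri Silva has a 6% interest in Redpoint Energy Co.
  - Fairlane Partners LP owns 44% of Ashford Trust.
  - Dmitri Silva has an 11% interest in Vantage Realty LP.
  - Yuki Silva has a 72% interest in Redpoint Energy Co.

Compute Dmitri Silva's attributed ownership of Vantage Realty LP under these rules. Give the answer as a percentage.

47.42%

By parent–child attribution (R1), Dmitri Silva is treated as also owning Yuki Silva's interest in Redpoint Energy Co, giving 6% + 72% = 78%.
Chain via Redpoint Energy Co. (R2): 78% × 19% = 14.82% of Vantage Realty LP.
Chain via Fairlane Partners LP (R2): 40% × 54% = 21.6% of Vantage Realty LP.
Direct interest in Vantage Realty LP: 11%.
Aggregating (R3): 14.82% + 21.6% + 11% = 47.42%.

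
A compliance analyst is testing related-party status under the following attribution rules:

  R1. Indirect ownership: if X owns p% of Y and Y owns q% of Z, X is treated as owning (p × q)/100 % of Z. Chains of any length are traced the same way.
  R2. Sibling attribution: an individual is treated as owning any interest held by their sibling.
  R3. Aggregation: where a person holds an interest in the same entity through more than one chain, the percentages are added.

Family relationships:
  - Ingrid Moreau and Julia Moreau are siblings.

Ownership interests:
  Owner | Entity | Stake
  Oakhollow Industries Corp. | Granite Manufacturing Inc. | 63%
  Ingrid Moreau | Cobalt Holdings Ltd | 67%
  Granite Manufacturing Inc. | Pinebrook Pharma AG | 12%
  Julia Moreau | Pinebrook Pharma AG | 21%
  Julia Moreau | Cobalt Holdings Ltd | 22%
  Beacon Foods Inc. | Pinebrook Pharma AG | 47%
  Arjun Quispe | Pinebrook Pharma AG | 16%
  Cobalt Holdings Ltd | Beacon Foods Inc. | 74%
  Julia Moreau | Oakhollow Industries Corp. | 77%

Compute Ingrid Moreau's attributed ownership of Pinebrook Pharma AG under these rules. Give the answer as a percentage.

By sibling attribution (R2), Ingrid Moreau is treated as also owning Julia Moreau's interest in Cobalt Holdings Ltd, giving 67% + 22% = 89%.
By sibling attribution (R2), Ingrid Moreau is treated as owning Julia Moreau's 77% interest in Oakhollow Industries Corp.
By sibling attribution (R2), Ingrid Moreau is treated as owning Julia Moreau's 21% interest in Pinebrook Pharma AG.
Chain via Cobalt Holdings Ltd → Beacon Foods Inc. (R1): 89% × 74% × 47% = 30.9542% of Pinebrook Pharma AG.
Chain via Oakhollow Industries Corp. → Granite Manufacturing Inc. (R1): 77% × 63% × 12% = 5.8212% of Pinebrook Pharma AG.
Direct interest in Pinebrook Pharma AG: 21%.
Aggregating (R3): 30.9542% + 5.8212% + 21% = 57.7754%.

57.7754%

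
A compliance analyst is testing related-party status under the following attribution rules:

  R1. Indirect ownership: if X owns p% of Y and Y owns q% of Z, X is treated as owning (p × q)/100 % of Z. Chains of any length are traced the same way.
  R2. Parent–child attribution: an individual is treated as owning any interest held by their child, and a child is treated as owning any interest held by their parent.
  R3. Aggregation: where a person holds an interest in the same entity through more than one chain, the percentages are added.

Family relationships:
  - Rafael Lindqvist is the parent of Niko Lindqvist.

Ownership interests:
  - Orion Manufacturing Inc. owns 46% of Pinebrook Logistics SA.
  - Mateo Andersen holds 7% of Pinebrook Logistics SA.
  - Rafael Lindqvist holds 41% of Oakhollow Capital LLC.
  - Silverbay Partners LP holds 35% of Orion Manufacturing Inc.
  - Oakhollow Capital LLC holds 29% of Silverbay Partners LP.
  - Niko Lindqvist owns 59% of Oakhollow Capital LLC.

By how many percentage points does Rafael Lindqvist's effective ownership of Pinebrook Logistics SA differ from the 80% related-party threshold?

75.331

By parent–child attribution (R2), Rafael Lindqvist is treated as also owning Niko Lindqvist's interest in Oakhollow Capital LLC, giving 41% + 59% = 100%.
Chain via Oakhollow Capital LLC → Silverbay Partners LP → Orion Manufacturing Inc. (R1): 100% × 29% × 35% × 46% = 4.669% of Pinebrook Logistics SA.
4.669% falls short of the 80% threshold by 75.331 percentage points.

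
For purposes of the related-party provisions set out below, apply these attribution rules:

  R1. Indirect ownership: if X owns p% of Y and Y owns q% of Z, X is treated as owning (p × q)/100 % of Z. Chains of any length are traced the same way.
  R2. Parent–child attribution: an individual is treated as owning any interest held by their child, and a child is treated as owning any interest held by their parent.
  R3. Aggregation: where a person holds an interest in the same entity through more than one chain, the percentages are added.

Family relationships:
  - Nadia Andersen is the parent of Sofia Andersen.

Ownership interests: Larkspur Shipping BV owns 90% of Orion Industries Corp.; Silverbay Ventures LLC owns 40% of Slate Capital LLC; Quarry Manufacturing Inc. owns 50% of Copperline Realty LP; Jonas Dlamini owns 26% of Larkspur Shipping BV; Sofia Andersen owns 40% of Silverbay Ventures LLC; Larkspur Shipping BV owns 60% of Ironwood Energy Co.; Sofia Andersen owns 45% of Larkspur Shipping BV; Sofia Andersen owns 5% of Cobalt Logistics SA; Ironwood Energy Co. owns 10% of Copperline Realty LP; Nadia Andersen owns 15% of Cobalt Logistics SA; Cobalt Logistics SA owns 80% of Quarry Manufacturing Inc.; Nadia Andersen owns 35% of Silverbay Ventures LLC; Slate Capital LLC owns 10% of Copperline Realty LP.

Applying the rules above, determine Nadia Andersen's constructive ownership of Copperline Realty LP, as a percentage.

By parent–child attribution (R2), Nadia Andersen is treated as also owning Sofia Andersen's interest in Silverbay Ventures LLC, giving 35% + 40% = 75%.
By parent–child attribution (R2), Nadia Andersen is treated as also owning Sofia Andersen's interest in Cobalt Logistics SA, giving 15% + 5% = 20%.
By parent–child attribution (R2), Nadia Andersen is treated as owning Sofia Andersen's 45% interest in Larkspur Shipping BV.
Chain via Silverbay Ventures LLC → Slate Capital LLC (R1): 75% × 40% × 10% = 3% of Copperline Realty LP.
Chain via Cobalt Logistics SA → Quarry Manufacturing Inc. (R1): 20% × 80% × 50% = 8% of Copperline Realty LP.
Chain via Larkspur Shipping BV → Ironwood Energy Co. (R1): 45% × 60% × 10% = 2.7% of Copperline Realty LP.
Aggregating (R3): 3% + 8% + 2.7% = 13.7%.

13.7%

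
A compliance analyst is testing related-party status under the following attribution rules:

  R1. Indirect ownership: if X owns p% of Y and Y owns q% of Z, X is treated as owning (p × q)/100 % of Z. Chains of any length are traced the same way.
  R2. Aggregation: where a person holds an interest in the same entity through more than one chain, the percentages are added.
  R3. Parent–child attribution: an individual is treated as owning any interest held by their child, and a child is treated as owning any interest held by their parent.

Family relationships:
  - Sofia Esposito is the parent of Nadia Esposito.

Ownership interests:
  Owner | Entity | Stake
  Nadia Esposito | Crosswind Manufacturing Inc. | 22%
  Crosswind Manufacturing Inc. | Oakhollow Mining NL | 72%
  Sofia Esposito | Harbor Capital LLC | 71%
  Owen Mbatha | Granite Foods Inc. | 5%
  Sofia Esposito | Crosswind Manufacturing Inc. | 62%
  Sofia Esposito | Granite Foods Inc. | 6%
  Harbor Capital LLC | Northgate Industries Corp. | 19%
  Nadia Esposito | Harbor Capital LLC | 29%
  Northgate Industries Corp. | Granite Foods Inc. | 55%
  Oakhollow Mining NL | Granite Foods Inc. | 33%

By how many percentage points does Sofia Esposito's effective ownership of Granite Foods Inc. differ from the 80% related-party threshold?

By parent–child attribution (R3), Sofia Esposito is treated as also owning Nadia Esposito's interest in Crosswind Manufacturing Inc, giving 62% + 22% = 84%.
By parent–child attribution (R3), Sofia Esposito is treated as also owning Nadia Esposito's interest in Harbor Capital LLC, giving 71% + 29% = 100%.
Chain via Crosswind Manufacturing Inc. → Oakhollow Mining NL (R1): 84% × 72% × 33% = 19.9584% of Granite Foods Inc.
Chain via Harbor Capital LLC → Northgate Industries Corp. (R1): 100% × 19% × 55% = 10.45% of Granite Foods Inc.
Direct interest in Granite Foods Inc: 6%.
Aggregating (R2): 19.9584% + 10.45% + 6% = 36.4084%.
36.4084% falls short of the 80% threshold by 43.5916 percentage points.

43.5916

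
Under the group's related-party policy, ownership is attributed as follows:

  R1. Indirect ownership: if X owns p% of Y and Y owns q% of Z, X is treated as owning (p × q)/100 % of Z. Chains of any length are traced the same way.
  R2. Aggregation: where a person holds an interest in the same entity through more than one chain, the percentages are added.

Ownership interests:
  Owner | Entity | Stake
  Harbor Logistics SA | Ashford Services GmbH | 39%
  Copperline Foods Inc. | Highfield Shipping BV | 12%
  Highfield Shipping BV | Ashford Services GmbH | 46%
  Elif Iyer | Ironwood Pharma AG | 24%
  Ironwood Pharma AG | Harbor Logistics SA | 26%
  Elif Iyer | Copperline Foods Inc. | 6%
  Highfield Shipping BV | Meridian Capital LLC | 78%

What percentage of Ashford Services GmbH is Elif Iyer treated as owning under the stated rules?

Chain via Ironwood Pharma AG → Harbor Logistics SA (R1): 24% × 26% × 39% = 2.4336% of Ashford Services GmbH.
Chain via Copperline Foods Inc. → Highfield Shipping BV (R1): 6% × 12% × 46% = 0.3312% of Ashford Services GmbH.
Aggregating (R2): 2.4336% + 0.3312% = 2.7648%.

2.7648%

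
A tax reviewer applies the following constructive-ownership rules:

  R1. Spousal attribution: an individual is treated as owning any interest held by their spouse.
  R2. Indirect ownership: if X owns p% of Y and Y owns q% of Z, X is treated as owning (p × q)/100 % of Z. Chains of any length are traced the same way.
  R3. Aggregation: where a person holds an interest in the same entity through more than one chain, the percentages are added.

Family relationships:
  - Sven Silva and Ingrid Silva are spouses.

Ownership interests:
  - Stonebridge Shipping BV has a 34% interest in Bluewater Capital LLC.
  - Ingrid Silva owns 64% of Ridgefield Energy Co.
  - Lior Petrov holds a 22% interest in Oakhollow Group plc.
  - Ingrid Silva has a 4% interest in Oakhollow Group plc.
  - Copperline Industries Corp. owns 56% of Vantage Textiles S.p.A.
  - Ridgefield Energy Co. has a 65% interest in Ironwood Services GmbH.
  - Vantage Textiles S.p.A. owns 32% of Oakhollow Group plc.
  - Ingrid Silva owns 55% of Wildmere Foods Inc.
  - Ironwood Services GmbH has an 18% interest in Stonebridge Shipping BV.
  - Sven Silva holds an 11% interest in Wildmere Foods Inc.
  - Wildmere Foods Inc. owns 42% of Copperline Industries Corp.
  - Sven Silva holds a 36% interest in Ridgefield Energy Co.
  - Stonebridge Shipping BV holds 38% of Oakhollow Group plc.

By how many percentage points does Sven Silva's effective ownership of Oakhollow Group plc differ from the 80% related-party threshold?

By spousal attribution (R1), Sven Silva is treated as also owning Ingrid Silva's interest in Wildmere Foods Inc, giving 11% + 55% = 66%.
By spousal attribution (R1), Sven Silva is treated as also owning Ingrid Silva's interest in Ridgefield Energy Co, giving 36% + 64% = 100%.
By spousal attribution (R1), Sven Silva is treated as owning Ingrid Silva's 4% interest in Oakhollow Group plc.
Chain via Wildmere Foods Inc. → Copperline Industries Corp. → Vantage Textiles S.p.A. (R2): 66% × 42% × 56% × 32% = 4.967424% of Oakhollow Group plc.
Chain via Ridgefield Energy Co. → Ironwood Services GmbH → Stonebridge Shipping BV (R2): 100% × 65% × 18% × 38% = 4.446% of Oakhollow Group plc.
Direct interest in Oakhollow Group plc: 4%.
Aggregating (R3): 4.967424% + 4.446% + 4% = 13.413424%.
13.413424% falls short of the 80% threshold by 66.586576 percentage points.

66.586576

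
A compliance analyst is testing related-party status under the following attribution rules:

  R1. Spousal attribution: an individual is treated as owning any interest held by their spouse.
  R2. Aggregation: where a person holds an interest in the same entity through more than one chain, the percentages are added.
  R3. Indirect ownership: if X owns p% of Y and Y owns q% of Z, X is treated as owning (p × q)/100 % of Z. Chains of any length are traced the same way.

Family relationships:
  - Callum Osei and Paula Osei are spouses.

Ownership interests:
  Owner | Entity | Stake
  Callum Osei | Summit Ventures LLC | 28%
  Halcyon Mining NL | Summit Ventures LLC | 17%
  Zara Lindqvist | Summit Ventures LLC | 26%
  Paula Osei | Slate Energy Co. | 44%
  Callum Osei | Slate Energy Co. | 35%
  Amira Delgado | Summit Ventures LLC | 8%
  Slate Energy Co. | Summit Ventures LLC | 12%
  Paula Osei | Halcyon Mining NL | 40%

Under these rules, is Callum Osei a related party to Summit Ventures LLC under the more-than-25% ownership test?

Yes

By spousal attribution (R1), Callum Osei is treated as also owning Paula Osei's interest in Slate Energy Co, giving 35% + 44% = 79%.
By spousal attribution (R1), Callum Osei is treated as owning Paula Osei's 40% interest in Halcyon Mining NL.
Chain via Slate Energy Co. (R3): 79% × 12% = 9.48% of Summit Ventures LLC.
Direct interest in Summit Ventures LLC: 28%.
Chain via Halcyon Mining NL (R3): 40% × 17% = 6.8% of Summit Ventures LLC.
Aggregating (R2): 9.48% + 28% + 6.8% = 44.28%.
44.28% exceeds the 25% threshold, so Callum is a related party to Summit Ventures LLC.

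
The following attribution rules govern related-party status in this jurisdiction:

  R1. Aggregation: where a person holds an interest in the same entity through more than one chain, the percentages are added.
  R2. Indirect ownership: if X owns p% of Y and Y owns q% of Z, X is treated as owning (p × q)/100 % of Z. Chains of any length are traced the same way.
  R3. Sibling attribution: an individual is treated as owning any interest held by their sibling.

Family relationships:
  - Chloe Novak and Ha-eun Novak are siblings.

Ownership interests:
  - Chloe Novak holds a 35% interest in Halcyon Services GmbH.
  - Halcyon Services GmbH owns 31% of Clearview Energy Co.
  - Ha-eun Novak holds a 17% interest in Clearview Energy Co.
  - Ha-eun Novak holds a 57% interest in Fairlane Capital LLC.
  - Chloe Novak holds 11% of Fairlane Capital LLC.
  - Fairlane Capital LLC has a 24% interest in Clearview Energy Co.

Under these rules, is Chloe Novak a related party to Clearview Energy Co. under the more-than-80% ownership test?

No

By sibling attribution (R3), Chloe Novak is treated as also owning Ha-eun Novak's interest in Fairlane Capital LLC, giving 11% + 57% = 68%.
By sibling attribution (R3), Chloe Novak is treated as owning Ha-eun Novak's 17% interest in Clearview Energy Co.
Chain via Fairlane Capital LLC (R2): 68% × 24% = 16.32% of Clearview Energy Co.
Chain via Halcyon Services GmbH (R2): 35% × 31% = 10.85% of Clearview Energy Co.
Direct interest in Clearview Energy Co: 17%.
Aggregating (R1): 16.32% + 10.85% + 17% = 44.17%.
44.17% does not exceed the 80% threshold, so Chloe is not a related party to Clearview Energy Co.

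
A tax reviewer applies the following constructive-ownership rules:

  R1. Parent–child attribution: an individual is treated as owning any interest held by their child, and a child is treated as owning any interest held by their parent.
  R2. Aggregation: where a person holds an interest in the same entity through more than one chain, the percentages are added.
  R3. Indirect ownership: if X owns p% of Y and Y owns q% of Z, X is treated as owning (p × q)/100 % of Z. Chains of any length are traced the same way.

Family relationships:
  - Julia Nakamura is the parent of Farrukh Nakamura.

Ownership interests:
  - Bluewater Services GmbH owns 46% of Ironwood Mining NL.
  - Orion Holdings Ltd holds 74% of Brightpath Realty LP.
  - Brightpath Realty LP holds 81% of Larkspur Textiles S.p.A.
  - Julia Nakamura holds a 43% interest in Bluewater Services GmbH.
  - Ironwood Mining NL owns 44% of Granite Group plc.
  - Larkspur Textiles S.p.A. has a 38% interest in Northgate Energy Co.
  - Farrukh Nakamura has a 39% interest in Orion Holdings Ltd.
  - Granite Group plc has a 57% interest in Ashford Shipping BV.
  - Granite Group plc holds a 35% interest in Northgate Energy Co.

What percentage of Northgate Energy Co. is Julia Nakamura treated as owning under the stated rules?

By parent–child attribution (R1), Julia Nakamura is treated as owning Farrukh Nakamura's 39% interest in Orion Holdings Ltd.
Chain via Bluewater Services GmbH → Ironwood Mining NL → Granite Group plc (R3): 43% × 46% × 44% × 35% = 3.04612% of Northgate Energy Co.
Chain via Orion Holdings Ltd → Brightpath Realty LP → Larkspur Textiles S.p.A. (R3): 39% × 74% × 81% × 38% = 8.883108% of Northgate Energy Co.
Aggregating (R2): 3.04612% + 8.883108% = 11.929228%.

11.929228%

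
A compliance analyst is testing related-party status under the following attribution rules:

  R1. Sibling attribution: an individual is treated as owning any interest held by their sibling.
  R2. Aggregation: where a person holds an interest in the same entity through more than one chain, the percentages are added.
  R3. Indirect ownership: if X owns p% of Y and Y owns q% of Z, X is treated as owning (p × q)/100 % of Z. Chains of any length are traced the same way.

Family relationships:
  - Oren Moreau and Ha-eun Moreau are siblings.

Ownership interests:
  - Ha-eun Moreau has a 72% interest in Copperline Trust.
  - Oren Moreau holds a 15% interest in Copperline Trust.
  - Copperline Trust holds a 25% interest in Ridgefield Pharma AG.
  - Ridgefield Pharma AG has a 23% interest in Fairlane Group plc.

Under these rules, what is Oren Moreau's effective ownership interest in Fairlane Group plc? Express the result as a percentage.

By sibling attribution (R1), Oren Moreau is treated as also owning Ha-eun Moreau's interest in Copperline Trust, giving 15% + 72% = 87%.
Chain via Copperline Trust → Ridgefield Pharma AG (R3): 87% × 25% × 23% = 5.0025% of Fairlane Group plc.

5.0025%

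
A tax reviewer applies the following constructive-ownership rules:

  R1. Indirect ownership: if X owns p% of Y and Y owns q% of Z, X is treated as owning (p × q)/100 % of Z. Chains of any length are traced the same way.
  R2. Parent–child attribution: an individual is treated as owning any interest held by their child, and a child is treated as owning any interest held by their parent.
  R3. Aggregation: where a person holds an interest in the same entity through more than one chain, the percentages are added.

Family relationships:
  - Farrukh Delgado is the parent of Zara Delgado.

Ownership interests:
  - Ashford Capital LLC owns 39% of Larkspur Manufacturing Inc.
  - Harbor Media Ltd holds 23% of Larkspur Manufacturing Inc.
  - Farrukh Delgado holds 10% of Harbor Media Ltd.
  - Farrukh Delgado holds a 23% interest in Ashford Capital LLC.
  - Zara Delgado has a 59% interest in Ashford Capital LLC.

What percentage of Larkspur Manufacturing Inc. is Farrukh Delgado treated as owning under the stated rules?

By parent–child attribution (R2), Farrukh Delgado is treated as also owning Zara Delgado's interest in Ashford Capital LLC, giving 23% + 59% = 82%.
Chain via Harbor Media Ltd (R1): 10% × 23% = 2.3% of Larkspur Manufacturing Inc.
Chain via Ashford Capital LLC (R1): 82% × 39% = 31.98% of Larkspur Manufacturing Inc.
Aggregating (R3): 2.3% + 31.98% = 34.28%.

34.28%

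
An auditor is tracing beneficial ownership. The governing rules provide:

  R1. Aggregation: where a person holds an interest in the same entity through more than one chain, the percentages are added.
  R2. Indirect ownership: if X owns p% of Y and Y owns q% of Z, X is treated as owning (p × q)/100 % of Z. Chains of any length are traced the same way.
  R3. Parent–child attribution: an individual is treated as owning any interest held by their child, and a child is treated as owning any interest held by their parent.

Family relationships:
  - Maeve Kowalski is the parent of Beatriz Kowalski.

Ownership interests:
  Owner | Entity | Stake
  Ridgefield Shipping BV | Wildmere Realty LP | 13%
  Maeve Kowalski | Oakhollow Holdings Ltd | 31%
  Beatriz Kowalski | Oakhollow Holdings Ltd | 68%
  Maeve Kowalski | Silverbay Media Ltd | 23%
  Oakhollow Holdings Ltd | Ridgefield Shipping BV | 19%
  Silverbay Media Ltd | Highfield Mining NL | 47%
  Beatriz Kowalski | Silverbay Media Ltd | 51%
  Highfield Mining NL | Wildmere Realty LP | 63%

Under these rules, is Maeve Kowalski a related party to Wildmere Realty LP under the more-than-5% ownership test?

By parent–child attribution (R3), Maeve Kowalski is treated as also owning Beatriz Kowalski's interest in Silverbay Media Ltd, giving 23% + 51% = 74%.
By parent–child attribution (R3), Maeve Kowalski is treated as also owning Beatriz Kowalski's interest in Oakhollow Holdings Ltd, giving 31% + 68% = 99%.
Chain via Silverbay Media Ltd → Highfield Mining NL (R2): 74% × 47% × 63% = 21.9114% of Wildmere Realty LP.
Chain via Oakhollow Holdings Ltd → Ridgefield Shipping BV (R2): 99% × 19% × 13% = 2.4453% of Wildmere Realty LP.
Aggregating (R1): 21.9114% + 2.4453% = 24.3567%.
24.3567% exceeds the 5% threshold, so Maeve is a related party to Wildmere Realty LP.

Yes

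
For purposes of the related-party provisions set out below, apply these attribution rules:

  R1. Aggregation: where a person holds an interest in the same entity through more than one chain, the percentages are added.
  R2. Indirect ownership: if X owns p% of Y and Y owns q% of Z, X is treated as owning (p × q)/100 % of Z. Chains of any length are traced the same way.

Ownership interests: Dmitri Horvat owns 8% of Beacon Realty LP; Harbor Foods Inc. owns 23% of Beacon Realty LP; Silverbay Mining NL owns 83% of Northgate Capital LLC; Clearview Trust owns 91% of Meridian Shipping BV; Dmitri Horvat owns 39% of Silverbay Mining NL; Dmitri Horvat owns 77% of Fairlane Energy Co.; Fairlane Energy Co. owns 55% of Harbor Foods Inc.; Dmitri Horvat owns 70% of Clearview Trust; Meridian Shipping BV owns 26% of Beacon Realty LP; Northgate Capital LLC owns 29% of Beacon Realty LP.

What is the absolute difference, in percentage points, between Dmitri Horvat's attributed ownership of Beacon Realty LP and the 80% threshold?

Chain via Clearview Trust → Meridian Shipping BV (R2): 70% × 91% × 26% = 16.562% of Beacon Realty LP.
Chain via Silverbay Mining NL → Northgate Capital LLC (R2): 39% × 83% × 29% = 9.3873% of Beacon Realty LP.
Chain via Fairlane Energy Co. → Harbor Foods Inc. (R2): 77% × 55% × 23% = 9.7405% of Beacon Realty LP.
Direct interest in Beacon Realty LP: 8%.
Aggregating (R1): 16.562% + 9.3873% + 9.7405% + 8% = 43.6898%.
43.6898% falls short of the 80% threshold by 36.3102 percentage points.

36.3102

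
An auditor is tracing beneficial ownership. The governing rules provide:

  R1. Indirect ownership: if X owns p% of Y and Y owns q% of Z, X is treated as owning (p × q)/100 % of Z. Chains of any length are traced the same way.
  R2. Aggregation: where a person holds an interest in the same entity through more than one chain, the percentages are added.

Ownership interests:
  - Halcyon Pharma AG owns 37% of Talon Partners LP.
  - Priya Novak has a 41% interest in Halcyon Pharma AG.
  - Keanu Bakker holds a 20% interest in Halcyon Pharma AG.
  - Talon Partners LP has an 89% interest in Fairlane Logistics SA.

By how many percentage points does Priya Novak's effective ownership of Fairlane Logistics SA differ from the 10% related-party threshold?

Chain via Halcyon Pharma AG → Talon Partners LP (R1): 41% × 37% × 89% = 13.5013% of Fairlane Logistics SA.
13.5013% exceeds the 10% threshold by 3.5013 percentage points.

3.5013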